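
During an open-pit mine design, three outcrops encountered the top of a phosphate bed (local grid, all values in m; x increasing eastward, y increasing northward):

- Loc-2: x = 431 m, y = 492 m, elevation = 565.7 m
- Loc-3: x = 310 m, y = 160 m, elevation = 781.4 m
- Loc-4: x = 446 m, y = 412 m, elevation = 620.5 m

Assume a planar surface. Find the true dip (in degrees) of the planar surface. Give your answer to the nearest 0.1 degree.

34.1°

Let the plane be z = a·x + b·y + c.
Loc-3−Loc-2: −121a − 332b = 215.7;  Loc-4−Loc-2: 15a − 80b = 54.8.
Solving gives a = 0.06396, b = −0.67301.
Gradient magnitude |∇z| = √(a² + b²) = √(0.00409 + 0.45294) = 0.67604.
True dip = arctan(0.67604) = 34.1°, dipping toward N (azimuth ≈ 355°).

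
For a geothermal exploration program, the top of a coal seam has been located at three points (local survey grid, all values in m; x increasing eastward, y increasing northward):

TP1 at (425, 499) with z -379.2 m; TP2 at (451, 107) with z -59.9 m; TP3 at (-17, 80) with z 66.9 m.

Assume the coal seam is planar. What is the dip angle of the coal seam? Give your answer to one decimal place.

40.7°

Two edge vectors: TP1→TP2 = (26, -392, 319.3), TP1→TP3 = (-442, -419, 446.1).
Normal n = (TP1→TP2) × (TP1→TP3) = (-41084.5, -152729.2, -184158).
So ∂z/∂x = −n_x/n_z = −0.22309 and ∂z/∂y = −n_y/n_z = −0.82934.
Gradient magnitude |∇z| = √(a² + b²) = √(0.04977 + 0.68780) = 0.85882.
True dip = arctan(0.85882) = 40.7°, dipping toward NNE (azimuth ≈ 015°).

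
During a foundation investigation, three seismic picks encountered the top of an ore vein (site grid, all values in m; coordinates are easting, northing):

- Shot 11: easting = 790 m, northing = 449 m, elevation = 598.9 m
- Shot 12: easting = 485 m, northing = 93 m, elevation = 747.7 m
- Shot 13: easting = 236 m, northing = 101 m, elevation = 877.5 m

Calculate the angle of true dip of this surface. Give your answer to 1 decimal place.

27.5°

Let the plane be z = a·easting + b·northing + c.
Shot 12−Shot 11: −305a − 356b = 148.8;  Shot 13−Shot 11: −554a − 348b = 278.6.
Solving gives a = −0.52039, b = 0.02786.
Gradient magnitude |∇z| = √(a² + b²) = √(0.27081 + 0.00078) = 0.52114.
True dip = arctan(0.52114) = 27.5°, dipping toward E (azimuth ≈ 093°).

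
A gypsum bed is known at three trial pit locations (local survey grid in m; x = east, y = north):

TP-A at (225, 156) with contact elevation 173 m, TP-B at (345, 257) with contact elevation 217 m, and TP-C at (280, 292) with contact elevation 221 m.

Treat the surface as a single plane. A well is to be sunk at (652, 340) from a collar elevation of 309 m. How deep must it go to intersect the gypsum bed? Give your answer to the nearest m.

Let the plane be z = a·x + b·y + c.
TP-B−TP-A: 120a + 101b = 44;  TP-C−TP-A: 55a + 136b = 48.
Solving gives a = 0.10553, b = 0.31026.
Then c = 173 − a·225 − b·156 = 100.86.
At (652, 340): z_contact = 68.8 + 105.5 + 100.86 = 275.1 m.
Depth below ground = 309 − 275.1 = 34 m.

34 m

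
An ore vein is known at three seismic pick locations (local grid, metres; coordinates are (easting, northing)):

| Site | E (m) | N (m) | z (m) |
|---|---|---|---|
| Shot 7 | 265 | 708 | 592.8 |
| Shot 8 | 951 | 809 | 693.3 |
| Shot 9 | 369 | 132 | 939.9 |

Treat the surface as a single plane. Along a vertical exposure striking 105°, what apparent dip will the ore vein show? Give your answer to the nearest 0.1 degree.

Let the plane be z = a·E + b·N + c.
Shot 8−Shot 7: 686a + 101b = 100.5;  Shot 9−Shot 7: 104a − 576b = 347.1.
Solving gives a = 0.22913, b = −0.56123.
Unit vector along 105° is (sin 105°, cos 105°) = (0.9659, -0.2588).
Slope in that direction = a·(0.9659) + b·(-0.2588) = 0.36658.
Apparent dip = arctan|0.36658| = 20.1° (true dip is 31.2°, so apparent ≤ true as expected).

20.1°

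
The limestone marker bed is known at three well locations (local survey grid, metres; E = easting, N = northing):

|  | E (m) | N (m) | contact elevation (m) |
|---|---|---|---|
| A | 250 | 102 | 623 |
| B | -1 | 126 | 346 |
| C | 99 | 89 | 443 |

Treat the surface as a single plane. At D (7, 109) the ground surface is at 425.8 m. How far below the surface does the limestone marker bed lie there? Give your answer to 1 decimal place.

Let the plane be z = a·E + b·N + c.
B−A: −251a + 24b = −277;  C−A: −151a − 13b = −180.
Solving gives a = 1.15014, b = 0.48686.
Then c = 623 − a·250 − b·102 = 285.81.
At (7, 109): z_contact = 8.05 + 53.07 + 285.81 = 346.92 m.
Depth below ground = 425.8 − 346.92 = 78.9 m.

78.9 m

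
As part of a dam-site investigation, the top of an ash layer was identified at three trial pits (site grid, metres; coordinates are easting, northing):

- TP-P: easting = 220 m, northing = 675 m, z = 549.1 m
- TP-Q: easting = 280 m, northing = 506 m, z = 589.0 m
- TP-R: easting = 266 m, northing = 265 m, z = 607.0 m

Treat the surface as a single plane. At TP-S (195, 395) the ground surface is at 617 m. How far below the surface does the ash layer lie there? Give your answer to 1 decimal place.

Two edge vectors: TP-P→TP-Q = (60, -169, 39.9), TP-P→TP-R = (46, -410, 57.9).
Normal n = (TP-P→TP-Q) × (TP-P→TP-R) = (6573.9, -1638.6, -16826).
So ∂z/∂easting = −n_x/n_z = 0.39070 and ∂z/∂northing = −n_y/n_z = −0.09738.
Intercept c from TP-P: 549.1 − 85.95 + 65.73 = 528.88.
At (195, 395): z_contact = 76.19 − 38.47 + 528.88 = 566.60 m.
Depth below ground = 617 − 566.60 = 50.4 m.

50.4 m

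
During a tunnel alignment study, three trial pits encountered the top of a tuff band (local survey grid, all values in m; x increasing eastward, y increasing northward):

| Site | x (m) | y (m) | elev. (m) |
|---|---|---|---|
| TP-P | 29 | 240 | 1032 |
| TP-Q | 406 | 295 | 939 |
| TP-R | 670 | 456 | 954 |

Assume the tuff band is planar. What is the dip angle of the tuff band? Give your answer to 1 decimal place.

36.4°

Two edge vectors: TP-P→TP-Q = (377, 55, -93), TP-P→TP-R = (641, 216, -78).
Normal n = (TP-P→TP-Q) × (TP-P→TP-R) = (15798, -30207, 46177).
So ∂z/∂x = −n_x/n_z = −0.34212 and ∂z/∂y = −n_y/n_z = 0.65416.
Gradient magnitude |∇z| = √(a² + b²) = √(0.11704 + 0.42792) = 0.73822.
True dip = arctan(0.73822) = 36.4°, dipping toward SSE (azimuth ≈ 152°).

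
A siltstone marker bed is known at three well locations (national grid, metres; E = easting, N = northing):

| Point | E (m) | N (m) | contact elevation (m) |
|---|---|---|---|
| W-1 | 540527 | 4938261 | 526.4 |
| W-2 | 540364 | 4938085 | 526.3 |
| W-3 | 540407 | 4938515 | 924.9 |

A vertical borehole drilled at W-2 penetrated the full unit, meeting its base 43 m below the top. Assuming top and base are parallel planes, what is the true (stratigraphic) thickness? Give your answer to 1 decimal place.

23.5 m

Two edge vectors: W-1→W-2 = (-163, -176, -0.1), W-1→W-3 = (-120, 254, 398.5).
Normal n = (W-1→W-2) × (W-1→W-3) = (-70110.6, 64967.5, -62522).
So ∂z/∂E = −n_x/n_z = −1.12137 and ∂z/∂N = −n_y/n_z = 1.03911.
|∇z| = √(a²+b²) = 1.52880, so dip δ = arctan(1.52880) = 56.81°.
True thickness = vertical thickness × cos δ = 43 × cos 56.81° = 23.5 m.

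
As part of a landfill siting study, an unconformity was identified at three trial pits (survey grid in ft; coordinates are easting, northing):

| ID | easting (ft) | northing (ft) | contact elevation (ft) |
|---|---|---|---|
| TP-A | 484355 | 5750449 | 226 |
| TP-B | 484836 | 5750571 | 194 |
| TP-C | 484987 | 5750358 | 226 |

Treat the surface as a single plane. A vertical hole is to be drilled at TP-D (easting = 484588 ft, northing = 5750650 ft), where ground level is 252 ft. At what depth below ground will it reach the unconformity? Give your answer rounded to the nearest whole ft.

65 ft

Two edge vectors: TP-A→TP-B = (481, 122, -32), TP-A→TP-C = (632, -91, 0).
Normal n = (TP-A→TP-B) × (TP-A→TP-C) = (-2912, -20224, -120875).
So ∂z/∂easting = −n_x/n_z = −0.02409100 and ∂z/∂northing = −n_y/n_z = −0.16731334.
Intercept c from TP-A: 226 + 11668.60 + 962126.83 = 974021.43.
At (484588, 5750650): z_contact = −11674.2 − 962160.5 + 974021.43 = 186.8 ft.
Depth below ground = 252 − 186.8 = 65 ft.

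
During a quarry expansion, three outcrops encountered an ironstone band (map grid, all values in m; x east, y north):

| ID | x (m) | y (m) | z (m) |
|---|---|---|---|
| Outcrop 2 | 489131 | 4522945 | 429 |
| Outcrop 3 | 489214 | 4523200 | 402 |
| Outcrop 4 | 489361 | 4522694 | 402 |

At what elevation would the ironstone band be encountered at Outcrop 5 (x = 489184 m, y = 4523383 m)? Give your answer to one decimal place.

398.0 m

Let the plane be z = a·x + b·y + c.
Outcrop 3−Outcrop 2: 83a + 255b = −27;  Outcrop 4−Outcrop 2: 230a − 251b = −27.
Solving gives a = −0.171885812, b = −0.049935206.
Then c = 429 − a·489131 − b·4522945 = 310357.87.
At (489184, 4523383): z = −84083.8 − 225876.1 + 310357.87 = 398.0 m.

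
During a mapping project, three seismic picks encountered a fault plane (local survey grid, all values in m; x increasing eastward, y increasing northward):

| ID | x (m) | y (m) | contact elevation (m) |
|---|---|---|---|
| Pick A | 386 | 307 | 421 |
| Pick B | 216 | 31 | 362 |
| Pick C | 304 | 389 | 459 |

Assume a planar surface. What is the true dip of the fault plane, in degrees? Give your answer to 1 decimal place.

19.1°

Two edge vectors: Pick A→Pick B = (-170, -276, -59), Pick A→Pick C = (-82, 82, 38).
Normal n = (Pick A→Pick B) × (Pick A→Pick C) = (-5650, 11298, -36572).
So ∂z/∂x = −n_x/n_z = −0.15449 and ∂z/∂y = −n_y/n_z = 0.30892.
Gradient magnitude |∇z| = √(a² + b²) = √(0.02387 + 0.09543) = 0.34540.
True dip = arctan(0.34540) = 19.1°, dipping toward SSE (azimuth ≈ 153°).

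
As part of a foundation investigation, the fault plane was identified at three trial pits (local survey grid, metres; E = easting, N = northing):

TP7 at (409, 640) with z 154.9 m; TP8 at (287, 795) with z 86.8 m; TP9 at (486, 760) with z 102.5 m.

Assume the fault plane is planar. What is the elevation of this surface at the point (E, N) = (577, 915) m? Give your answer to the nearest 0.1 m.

34.8 m

Let the plane be z = a·E + b·N + c.
TP8−TP7: −122a + 155b = −68.1;  TP9−TP7: 77a + 120b = −52.4.
Solving gives a = 0.00188, b = −0.43787.
Then c = 154.9 − a·409 − b·640 = 434.37.
At (577, 915): z = 1.1 − 400.7 + 434.37 = 34.8 m.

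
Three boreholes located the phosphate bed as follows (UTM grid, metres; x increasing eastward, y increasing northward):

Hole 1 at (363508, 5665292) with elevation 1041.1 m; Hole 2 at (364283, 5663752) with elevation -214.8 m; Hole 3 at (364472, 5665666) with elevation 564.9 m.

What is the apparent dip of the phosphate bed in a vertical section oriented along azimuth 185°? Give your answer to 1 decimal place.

22.5°

Two edge vectors: Hole 1→Hole 2 = (775, -1540, -1255.9), Hole 1→Hole 3 = (964, 374, -476.2).
Normal n = (Hole 1→Hole 2) × (Hole 1→Hole 3) = (1203054.6, -841632.6, 1774410).
So ∂z/∂x = −n_x/n_z = −0.67800 and ∂z/∂y = −n_y/n_z = 0.47432.
Unit vector along 185° is (sin 185°, cos 185°) = (-0.0872, -0.9962).
Slope in that direction = a·(-0.0872) + b·(-0.9962) = −0.41342.
Apparent dip = arctan|0.41342| = 22.5° (true dip is 39.6°, so apparent ≤ true as expected).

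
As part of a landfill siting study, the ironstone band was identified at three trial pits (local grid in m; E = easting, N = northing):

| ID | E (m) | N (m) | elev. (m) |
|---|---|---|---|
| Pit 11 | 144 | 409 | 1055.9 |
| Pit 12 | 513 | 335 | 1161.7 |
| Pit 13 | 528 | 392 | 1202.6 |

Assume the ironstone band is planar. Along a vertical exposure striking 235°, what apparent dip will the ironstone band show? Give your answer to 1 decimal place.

Let the plane be z = a·E + b·N + c.
Pit 12−Pit 11: 369a − 74b = 105.8;  Pit 13−Pit 11: 384a − 17b = 146.7.
Solving gives a = 0.40903, b = 0.60990.
Unit vector along 235° is (sin 235°, cos 235°) = (-0.8192, -0.5736).
Slope in that direction = a·(-0.8192) + b·(-0.5736) = −0.68489.
Apparent dip = arctan|0.68489| = 34.4° (true dip is 36.3°, so apparent ≤ true as expected).

34.4°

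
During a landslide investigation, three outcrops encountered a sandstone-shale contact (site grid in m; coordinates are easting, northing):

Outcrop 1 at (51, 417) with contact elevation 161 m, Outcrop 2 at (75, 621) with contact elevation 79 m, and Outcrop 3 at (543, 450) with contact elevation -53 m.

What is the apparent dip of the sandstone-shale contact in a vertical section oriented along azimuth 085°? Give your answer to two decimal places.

Let the plane be z = a·easting + b·northing + c.
Outcrop 2−Outcrop 1: 24a + 204b = −82;  Outcrop 3−Outcrop 1: 492a + 33b = −214.
Solving gives a = −0.41124, b = −0.35358.
Unit vector along 085° is (sin 85°, cos 85°) = (0.9962, 0.0872).
Slope in that direction = a·(0.9962) + b·(0.0872) = −0.44050.
Apparent dip = arctan|0.44050| = 23.77° (true dip is 28.5°, so apparent ≤ true as expected).

23.77°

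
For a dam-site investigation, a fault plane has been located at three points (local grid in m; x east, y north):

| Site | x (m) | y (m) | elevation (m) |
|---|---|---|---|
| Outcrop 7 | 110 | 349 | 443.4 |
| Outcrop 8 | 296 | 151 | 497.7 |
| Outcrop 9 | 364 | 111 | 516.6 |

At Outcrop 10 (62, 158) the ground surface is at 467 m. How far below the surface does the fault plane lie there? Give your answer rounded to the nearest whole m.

Let the plane be z = a·x + b·y + c.
Outcrop 8−Outcrop 7: 186a − 198b = 54.3;  Outcrop 9−Outcrop 7: 254a − 238b = 73.2.
Solving gives a = 0.26066, b = −0.02938.
Then c = 443.4 − a·110 − b·349 = 424.98.
At (62, 158): z_contact = 16.2 − 4.6 + 424.98 = 436.5 m.
Depth below ground = 467 − 436.5 = 30 m.

30 m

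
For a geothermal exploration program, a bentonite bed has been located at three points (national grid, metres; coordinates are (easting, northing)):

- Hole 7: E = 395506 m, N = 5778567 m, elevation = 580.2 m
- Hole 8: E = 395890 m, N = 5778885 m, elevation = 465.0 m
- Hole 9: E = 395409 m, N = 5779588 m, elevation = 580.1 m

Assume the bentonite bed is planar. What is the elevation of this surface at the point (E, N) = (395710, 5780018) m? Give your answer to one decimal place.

Let the plane be z = a·E + b·N + c.
Hole 8−Hole 7: 384a + 318b = −115.2;  Hole 9−Hole 7: −97a + 1021b = −0.1.
Solving gives a = −0.278043555, b = −0.026513443.
Then c = 580.2 − a·395506 − b·5778567 = 263757.80.
At (395710, 5780018): z = −110024.6 − 153248.2 + 263757.80 = 485.0 m.

485.0 m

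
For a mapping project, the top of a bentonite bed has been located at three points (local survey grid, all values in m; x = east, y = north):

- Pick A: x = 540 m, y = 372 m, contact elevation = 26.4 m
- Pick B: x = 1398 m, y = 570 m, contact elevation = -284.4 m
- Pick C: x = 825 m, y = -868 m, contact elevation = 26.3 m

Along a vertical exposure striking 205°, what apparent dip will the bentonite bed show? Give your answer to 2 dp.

Two edge vectors: Pick A→Pick B = (858, 198, -310.8), Pick A→Pick C = (285, -1240, -0.1).
Normal n = (Pick A→Pick B) × (Pick A→Pick C) = (-385411.8, -88492.2, -1120350).
So ∂z/∂x = −n_x/n_z = −0.34401 and ∂z/∂y = −n_y/n_z = −0.07899.
Unit vector along 205° is (sin 205°, cos 205°) = (-0.4226, -0.9063).
Slope in that direction = a·(-0.4226) + b·(-0.9063) = 0.21697.
Apparent dip = arctan|0.21697| = 12.24° (true dip is 19.4°, so apparent ≤ true as expected).

12.24°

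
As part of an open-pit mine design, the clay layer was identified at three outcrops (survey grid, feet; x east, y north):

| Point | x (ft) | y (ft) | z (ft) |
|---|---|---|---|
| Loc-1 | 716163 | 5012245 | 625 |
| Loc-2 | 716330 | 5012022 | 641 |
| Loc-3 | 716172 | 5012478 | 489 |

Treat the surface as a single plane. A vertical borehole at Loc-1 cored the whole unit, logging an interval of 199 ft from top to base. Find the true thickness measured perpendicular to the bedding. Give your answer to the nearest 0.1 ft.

151.1 ft

Two edge vectors: Loc-1→Loc-2 = (167, -223, 16), Loc-1→Loc-3 = (9, 233, -136).
Normal n = (Loc-1→Loc-2) × (Loc-1→Loc-3) = (26600, 22856, 40918).
So ∂z/∂x = −n_x/n_z = −0.65008 and ∂z/∂y = −n_y/n_z = −0.55858.
|∇z| = √(a²+b²) = 0.85710, so dip δ = arctan(0.85710) = 40.60°.
True thickness = vertical thickness × cos δ = 199 × cos 40.60° = 151.1 ft.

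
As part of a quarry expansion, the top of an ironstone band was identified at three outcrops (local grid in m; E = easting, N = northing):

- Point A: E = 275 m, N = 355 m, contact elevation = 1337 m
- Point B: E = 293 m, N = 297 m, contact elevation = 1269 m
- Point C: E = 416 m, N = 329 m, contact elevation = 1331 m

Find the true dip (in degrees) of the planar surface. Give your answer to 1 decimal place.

Let the plane be z = a·E + b·N + c.
Point B−Point A: 18a − 58b = −68;  Point C−Point A: 141a − 26b = −6.
Solving gives a = 0.18418, b = 1.22957.
Gradient magnitude |∇z| = √(a² + b²) = √(0.03392 + 1.51185) = 1.24329.
True dip = arctan(1.24329) = 51.2°, dipping toward S (azimuth ≈ 189°).

51.2°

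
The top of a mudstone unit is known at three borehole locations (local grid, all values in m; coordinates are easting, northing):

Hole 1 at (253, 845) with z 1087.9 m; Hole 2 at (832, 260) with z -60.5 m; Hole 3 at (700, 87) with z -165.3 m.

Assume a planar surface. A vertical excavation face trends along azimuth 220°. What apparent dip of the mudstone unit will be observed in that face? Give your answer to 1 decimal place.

22.7°

Two edge vectors: Hole 1→Hole 2 = (579, -585, -1148.4), Hole 1→Hole 3 = (447, -758, -1253.2).
Normal n = (Hole 1→Hole 2) × (Hole 1→Hole 3) = (-137365.2, 212268, -177387).
So ∂z/∂easting = −n_x/n_z = −0.77438 and ∂z/∂northing = −n_y/n_z = 1.19664.
Unit vector along 220° is (sin 220°, cos 220°) = (-0.6428, -0.7660).
Slope in that direction = a·(-0.6428) + b·(-0.7660) = −0.41891.
Apparent dip = arctan|0.41891| = 22.7° (true dip is 54.9°, so apparent ≤ true as expected).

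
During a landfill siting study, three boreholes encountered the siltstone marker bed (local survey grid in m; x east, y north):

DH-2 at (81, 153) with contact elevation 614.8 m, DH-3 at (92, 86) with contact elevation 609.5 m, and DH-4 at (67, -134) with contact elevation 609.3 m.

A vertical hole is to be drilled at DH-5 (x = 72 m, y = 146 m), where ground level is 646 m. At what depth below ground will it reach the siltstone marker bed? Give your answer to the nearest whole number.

29 m

Let the plane be z = a·x + b·y + c.
DH-3−DH-2: 11a − 67b = −5.3;  DH-4−DH-2: −14a − 287b = −5.5.
Solving gives a = −0.28147, b = 0.03289.
Then c = 614.8 − a·81 − b·153 = 632.57.
At (72, 146): z_contact = −20.3 + 4.8 + 632.57 = 617.1 m.
Depth below ground = 646 − 617.1 = 29 m.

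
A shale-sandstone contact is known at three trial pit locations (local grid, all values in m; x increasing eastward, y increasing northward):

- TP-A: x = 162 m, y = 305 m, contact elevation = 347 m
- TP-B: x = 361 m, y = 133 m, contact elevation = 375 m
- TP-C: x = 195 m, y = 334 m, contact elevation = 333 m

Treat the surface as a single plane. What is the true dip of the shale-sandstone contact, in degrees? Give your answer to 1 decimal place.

Let the plane be z = a·x + b·y + c.
TP-B−TP-A: 199a − 172b = 28;  TP-C−TP-A: 33a + 29b = −14.
Solving gives a = −0.13943, b = −0.32410.
Gradient magnitude |∇z| = √(a² + b²) = √(0.01944 + 0.10504) = 0.35282.
True dip = arctan(0.35282) = 19.4°, dipping toward NNE (azimuth ≈ 023°).

19.4°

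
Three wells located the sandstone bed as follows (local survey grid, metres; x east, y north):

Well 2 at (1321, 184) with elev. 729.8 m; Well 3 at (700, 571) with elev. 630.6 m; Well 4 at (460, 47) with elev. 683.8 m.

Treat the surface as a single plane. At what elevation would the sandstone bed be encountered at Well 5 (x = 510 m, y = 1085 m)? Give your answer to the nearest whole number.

Let the plane be z = a·x + b·y + c.
Well 3−Well 2: −621a + 387b = −99.2;  Well 4−Well 2: −861a − 137b = −46.
Solving gives a = 0.07505, b = −0.13590.
Then c = 729.8 − a·1321 − b·184 = 655.66.
At (510, 1085): z = 38.3 − 147.5 + 655.66 = 546.5 m.

546 m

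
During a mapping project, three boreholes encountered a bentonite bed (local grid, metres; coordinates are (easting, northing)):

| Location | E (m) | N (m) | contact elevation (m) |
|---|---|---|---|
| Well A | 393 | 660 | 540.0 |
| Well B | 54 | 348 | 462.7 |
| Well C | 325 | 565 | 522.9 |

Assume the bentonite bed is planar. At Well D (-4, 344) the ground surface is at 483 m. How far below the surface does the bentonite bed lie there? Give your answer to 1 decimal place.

31.1 m

Let the plane be z = a·E + b·N + c.
Well B−Well A: −339a − 312b = −77.3;  Well C−Well A: −68a − 95b = −17.1.
Solving gives a = 0.18276, b = 0.04919.
Then c = 540 − a·393 − b·660 = 435.71.
At (-4, 344): z_contact = −0.73 + 16.92 + 435.71 = 451.90 m.
Depth below ground = 483 − 451.90 = 31.1 m.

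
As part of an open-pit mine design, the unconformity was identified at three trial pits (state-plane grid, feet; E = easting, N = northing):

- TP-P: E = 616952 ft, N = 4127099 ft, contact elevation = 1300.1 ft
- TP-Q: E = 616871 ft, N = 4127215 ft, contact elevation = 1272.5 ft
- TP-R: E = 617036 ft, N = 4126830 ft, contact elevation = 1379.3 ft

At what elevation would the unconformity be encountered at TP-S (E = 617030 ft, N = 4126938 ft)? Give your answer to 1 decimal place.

1343.4 ft

Let the plane be z = a·E + b·N + c.
TP-Q−TP-P: −81a + 116b = −27.6;  TP-R−TP-P: 84a − 269b = 79.2.
Solving gives a = −0.146351183, b = −0.340124533.
Then c = 1300.1 − a·616952 − b·4127099 = 1495319.38.
At (617030, 4126938): z = −90303.1 − 1403672.9 + 1495319.38 = 1343.4 ft.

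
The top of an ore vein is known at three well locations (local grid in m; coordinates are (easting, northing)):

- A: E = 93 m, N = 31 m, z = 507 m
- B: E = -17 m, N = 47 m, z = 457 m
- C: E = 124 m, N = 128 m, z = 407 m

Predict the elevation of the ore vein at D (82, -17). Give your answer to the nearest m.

558 m

Let the plane be z = a·E + b·N + c.
B−A: −110a + 16b = −50;  C−A: 31a + 97b = −100.
Solving gives a = 0.29106, b = −1.12395.
Then c = 507 − a·93 − b·31 = 514.77.
At (82, -17): z = 23.9 + 19.1 + 514.77 = 557.7 m.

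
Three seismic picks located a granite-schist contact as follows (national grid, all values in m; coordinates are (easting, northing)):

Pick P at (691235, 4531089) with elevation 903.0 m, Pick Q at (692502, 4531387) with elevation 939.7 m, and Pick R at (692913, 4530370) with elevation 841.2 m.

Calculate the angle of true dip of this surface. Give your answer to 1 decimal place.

5.7°

Two edge vectors: Pick P→Pick Q = (1267, 298, 36.7), Pick P→Pick R = (1678, -719, -61.8).
Normal n = (Pick P→Pick Q) × (Pick P→Pick R) = (7970.9, 139883.2, -1411017).
So ∂z/∂E = −n_x/n_z = 0.00565 and ∂z/∂N = −n_y/n_z = 0.09914.
Gradient magnitude |∇z| = √(a² + b²) = √(0.00003 + 0.00983) = 0.09930.
True dip = arctan(0.09930) = 5.7°, dipping toward S (azimuth ≈ 183°).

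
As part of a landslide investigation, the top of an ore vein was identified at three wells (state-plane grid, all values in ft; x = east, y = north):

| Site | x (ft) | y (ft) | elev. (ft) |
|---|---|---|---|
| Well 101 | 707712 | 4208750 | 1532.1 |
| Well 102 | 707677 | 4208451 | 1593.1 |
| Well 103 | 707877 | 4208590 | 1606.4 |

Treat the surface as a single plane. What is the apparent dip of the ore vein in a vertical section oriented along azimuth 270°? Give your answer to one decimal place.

12.8°

Let the plane be z = a·x + b·y + c.
Well 102−Well 101: −35a − 299b = 61;  Well 103−Well 101: 165a − 160b = 74.3.
Solving gives a = 0.22674, b = −0.23055.
Unit vector along 270° is (sin 270°, cos 270°) = (-1.0000, -0.0000).
Slope in that direction = a·(-1.0000) + b·(-0.0000) = −0.22674.
Apparent dip = arctan|0.22674| = 12.8° (true dip is 17.9°, so apparent ≤ true as expected).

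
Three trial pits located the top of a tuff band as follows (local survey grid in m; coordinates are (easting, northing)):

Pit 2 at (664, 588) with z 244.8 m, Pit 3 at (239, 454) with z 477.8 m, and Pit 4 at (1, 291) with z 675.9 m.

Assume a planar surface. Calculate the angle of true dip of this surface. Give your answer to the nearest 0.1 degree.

Two edge vectors: Pit 2→Pit 3 = (-425, -134, 233), Pit 2→Pit 4 = (-663, -297, 431.1).
Normal n = (Pit 2→Pit 3) × (Pit 2→Pit 4) = (11433.6, 28738.5, 37383).
So ∂z/∂E = −n_x/n_z = −0.30585 and ∂z/∂N = −n_y/n_z = −0.76876.
Gradient magnitude |∇z| = √(a² + b²) = √(0.09354 + 0.59099) = 0.82737.
True dip = arctan(0.82737) = 39.6°, dipping toward NNE (azimuth ≈ 022°).

39.6°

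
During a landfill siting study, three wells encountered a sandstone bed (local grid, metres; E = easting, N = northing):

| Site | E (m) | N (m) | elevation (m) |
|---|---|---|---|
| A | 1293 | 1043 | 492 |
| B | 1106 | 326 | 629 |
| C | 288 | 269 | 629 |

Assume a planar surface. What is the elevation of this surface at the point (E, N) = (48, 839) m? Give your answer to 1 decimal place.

Two edge vectors: A→B = (-187, -717, 137), A→C = (-1005, -774, 137).
Normal n = (A→B) × (A→C) = (7809, -112066, -575847).
So ∂z/∂E = −n_x/n_z = 0.013561 and ∂z/∂N = −n_y/n_z = −0.194611.
Intercept c from A: 492 − 17.53 + 202.98 = 677.44.
At (48, 839): z = 0.7 − 163.3 + 677.44 = 514.8 m.

514.8 m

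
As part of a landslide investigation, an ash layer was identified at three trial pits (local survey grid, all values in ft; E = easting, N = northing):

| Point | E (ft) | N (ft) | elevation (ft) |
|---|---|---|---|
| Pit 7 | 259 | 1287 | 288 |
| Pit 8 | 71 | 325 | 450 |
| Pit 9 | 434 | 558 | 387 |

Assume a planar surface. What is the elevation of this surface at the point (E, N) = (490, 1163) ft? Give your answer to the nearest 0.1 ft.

Let the plane be z = a·E + b·N + c.
Pit 8−Pit 7: −188a − 962b = 162;  Pit 9−Pit 7: 175a − 729b = 99.
Solving gives a = −0.074852, b = −0.153771.
Then c = 288 − a·259 − b·1287 = 505.29.
At (490, 1163): z = −36.7 − 178.8 + 505.29 = 289.8 ft.

289.8 ft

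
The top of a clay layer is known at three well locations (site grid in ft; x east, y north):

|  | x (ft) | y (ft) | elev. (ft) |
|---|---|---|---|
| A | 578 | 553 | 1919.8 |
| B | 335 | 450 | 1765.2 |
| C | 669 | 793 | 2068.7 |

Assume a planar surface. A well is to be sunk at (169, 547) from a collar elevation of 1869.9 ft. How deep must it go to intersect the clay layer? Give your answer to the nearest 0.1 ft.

Let the plane be z = a·x + b·y + c.
B−A: −243a − 103b = −154.6;  C−A: 91a + 240b = 148.9.
Solving gives a = 0.44471, b = 0.45180.
Then c = 1919.8 − a·578 − b·553 = 1412.91.
At (169, 547): z_contact = 75.16 + 247.13 + 1412.91 = 1735.20 ft.
Depth below ground = 1869.9 − 1735.20 = 134.7 ft.

134.7 ft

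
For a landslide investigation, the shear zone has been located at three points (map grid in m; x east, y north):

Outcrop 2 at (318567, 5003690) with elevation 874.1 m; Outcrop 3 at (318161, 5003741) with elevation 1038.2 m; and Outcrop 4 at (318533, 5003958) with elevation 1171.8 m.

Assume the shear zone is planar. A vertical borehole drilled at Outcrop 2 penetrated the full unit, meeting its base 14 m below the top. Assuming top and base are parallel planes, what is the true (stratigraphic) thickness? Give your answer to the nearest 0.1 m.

9.4 m

Two edge vectors: Outcrop 2→Outcrop 3 = (-406, 51, 164.1), Outcrop 2→Outcrop 4 = (-34, 268, 297.7).
Normal n = (Outcrop 2→Outcrop 3) × (Outcrop 2→Outcrop 4) = (-28796.1, 115286.8, -107074).
So ∂z/∂x = −n_x/n_z = −0.26894 and ∂z/∂y = −n_y/n_z = 1.07670.
|∇z| = √(a²+b²) = 1.10978, so dip δ = arctan(1.10978) = 47.98°.
True thickness = vertical thickness × cos δ = 14 × cos 47.98° = 9.4 m.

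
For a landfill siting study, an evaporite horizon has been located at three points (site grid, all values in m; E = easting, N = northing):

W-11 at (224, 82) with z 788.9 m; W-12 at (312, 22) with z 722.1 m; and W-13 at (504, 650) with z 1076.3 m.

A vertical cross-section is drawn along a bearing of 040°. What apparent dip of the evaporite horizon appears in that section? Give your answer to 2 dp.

16.98°

Two edge vectors: W-11→W-12 = (88, -60, -66.8), W-11→W-13 = (280, 568, 287.4).
Normal n = (W-11→W-12) × (W-11→W-13) = (20698.4, -43995.2, 66784).
So ∂z/∂E = −n_x/n_z = −0.30993 and ∂z/∂N = −n_y/n_z = 0.65877.
Unit vector along 040° is (sin 40°, cos 40°) = (0.6428, 0.7660).
Slope in that direction = a·(0.6428) + b·(0.7660) = 0.30543.
Apparent dip = arctan|0.30543| = 16.98° (true dip is 36.1°, so apparent ≤ true as expected).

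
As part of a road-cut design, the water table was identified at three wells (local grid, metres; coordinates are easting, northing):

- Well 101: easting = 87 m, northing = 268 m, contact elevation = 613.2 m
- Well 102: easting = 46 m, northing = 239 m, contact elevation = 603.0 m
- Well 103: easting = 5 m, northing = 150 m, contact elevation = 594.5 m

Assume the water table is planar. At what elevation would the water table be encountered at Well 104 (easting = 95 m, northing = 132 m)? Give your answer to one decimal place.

Two edge vectors: Well 101→Well 102 = (-41, -29, -10.2), Well 101→Well 103 = (-82, -118, -18.7).
Normal n = (Well 101→Well 102) × (Well 101→Well 103) = (-661.3, 69.7, 2460).
So ∂z/∂easting = −n_x/n_z = 0.26882 and ∂z/∂northing = −n_y/n_z = −0.02833.
Intercept c from Well 101: 613.2 − 23.39 + 7.59 = 597.41.
At (95, 132): z = 25.5 − 3.7 + 597.41 = 619.2 m.

619.2 m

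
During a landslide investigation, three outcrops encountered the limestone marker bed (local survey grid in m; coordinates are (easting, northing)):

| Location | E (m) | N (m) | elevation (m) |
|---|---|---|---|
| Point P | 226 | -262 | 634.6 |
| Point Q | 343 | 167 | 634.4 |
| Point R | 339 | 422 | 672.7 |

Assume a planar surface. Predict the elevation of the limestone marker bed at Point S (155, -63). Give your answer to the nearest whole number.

Two edge vectors: Point P→Point Q = (117, 429, -0.2), Point P→Point R = (113, 684, 38.1).
Normal n = (Point P→Point Q) × (Point P→Point R) = (16481.7, -4480.3, 31551).
So ∂z/∂E = −n_x/n_z = −0.52238 and ∂z/∂N = −n_y/n_z = 0.14200.
Intercept c from Point P: 634.6 + 118.06 + 37.20 = 789.86.
At (155, -63): z = −81.0 − 8.9 + 789.86 = 699.9 m.

700 m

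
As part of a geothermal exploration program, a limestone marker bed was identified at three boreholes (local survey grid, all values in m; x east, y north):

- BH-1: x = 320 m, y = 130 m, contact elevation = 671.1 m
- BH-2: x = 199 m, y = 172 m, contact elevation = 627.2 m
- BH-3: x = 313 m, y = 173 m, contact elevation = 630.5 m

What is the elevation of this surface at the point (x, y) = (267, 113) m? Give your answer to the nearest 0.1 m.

Let the plane be z = a·x + b·y + c.
BH-2−BH-1: −121a + 42b = −43.9;  BH-3−BH-1: −7a + 43b = −40.6.
Solving gives a = 0.03718, b = −0.93813.
Then c = 671.1 − a·320 − b·130 = 781.16.
At (267, 113): z = 9.9 − 106.0 + 781.16 = 685.1 m.

685.1 m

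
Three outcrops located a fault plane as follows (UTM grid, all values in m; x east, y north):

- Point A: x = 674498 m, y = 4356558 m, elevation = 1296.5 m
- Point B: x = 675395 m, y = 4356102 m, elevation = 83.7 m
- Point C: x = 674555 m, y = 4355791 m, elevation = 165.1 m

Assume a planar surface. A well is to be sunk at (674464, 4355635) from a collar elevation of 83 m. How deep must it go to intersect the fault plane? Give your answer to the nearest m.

Let the plane be z = a·x + b·y + c.
Point B−Point A: 897a − 456b = −1212.8;  Point C−Point A: 57a − 767b = −1131.4.
Solving gives a = −0.62582299, b = 1.42858943.
Then c = 1296.5 − a·674498 − b·4356558 = −5800319.84.
At (674464, 4355635): z_contact = −422095.1 + 6222414.1 − 5800319.84 = -0.8 m.
Depth below ground = 83 − (-0.8) = 84 m.

84 m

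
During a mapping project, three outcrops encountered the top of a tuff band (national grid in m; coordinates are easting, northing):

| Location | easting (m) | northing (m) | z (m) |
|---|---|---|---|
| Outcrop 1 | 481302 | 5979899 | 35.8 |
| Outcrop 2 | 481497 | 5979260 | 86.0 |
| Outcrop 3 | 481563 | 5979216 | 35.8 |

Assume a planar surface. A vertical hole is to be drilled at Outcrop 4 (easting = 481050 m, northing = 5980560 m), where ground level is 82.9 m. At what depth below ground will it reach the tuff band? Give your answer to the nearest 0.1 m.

47.7 m

Let the plane be z = a·easting + b·northing + c.
Outcrop 2−Outcrop 1: 195a − 639b = 50.2;  Outcrop 3−Outcrop 1: 261a − 683b = 0.
Solving gives a = −1.020616777, b = −0.390016074.
Then c = 35.8 − a·481302 − b·5979899 = 2823517.43.
At (481050, 5980560): z_contact = −490967.70 − 2332514.53 + 2823517.43 = 35.19 m.
Depth below ground = 82.9 − 35.19 = 47.7 m.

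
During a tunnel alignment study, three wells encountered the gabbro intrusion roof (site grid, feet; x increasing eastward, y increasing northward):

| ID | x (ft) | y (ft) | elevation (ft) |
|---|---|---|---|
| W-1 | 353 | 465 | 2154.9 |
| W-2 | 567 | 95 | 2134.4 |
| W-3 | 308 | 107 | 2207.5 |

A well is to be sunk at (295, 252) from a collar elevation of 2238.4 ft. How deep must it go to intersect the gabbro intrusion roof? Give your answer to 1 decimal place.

Two edge vectors: W-1→W-2 = (214, -370, -20.5), W-1→W-3 = (-45, -358, 52.6).
Normal n = (W-1→W-2) × (W-1→W-3) = (-26801, -10333.9, -93262).
So ∂z/∂x = −n_x/n_z = −0.28737 and ∂z/∂y = −n_y/n_z = −0.11081.
Intercept c from W-1: 2154.9 + 101.44 + 51.52 = 2307.87.
At (295, 252): z_contact = −84.78 − 27.92 + 2307.87 = 2195.17 ft.
Depth below ground = 2238.4 − 2195.17 = 43.2 ft.

43.2 ft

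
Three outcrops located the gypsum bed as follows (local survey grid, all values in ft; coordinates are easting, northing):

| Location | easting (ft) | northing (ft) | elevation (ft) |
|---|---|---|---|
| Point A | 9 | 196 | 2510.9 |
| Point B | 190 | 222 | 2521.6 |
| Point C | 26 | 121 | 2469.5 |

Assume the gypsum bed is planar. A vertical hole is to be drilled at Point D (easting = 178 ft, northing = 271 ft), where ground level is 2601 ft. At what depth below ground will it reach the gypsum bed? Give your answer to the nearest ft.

Two edge vectors: Point A→Point B = (181, 26, 10.7), Point A→Point C = (17, -75, -41.4).
Normal n = (Point A→Point B) × (Point A→Point C) = (-273.9, 7675.3, -14017).
So ∂z/∂easting = −n_x/n_z = −0.01954 and ∂z/∂northing = −n_y/n_z = 0.54757.
Intercept c from Point A: 2510.9 + 0.18 − 107.32 = 2403.75.
At (178, 271): z_contact = −3.5 + 148.4 + 2403.75 = 2548.7 ft.
Depth below ground = 2601 − 2548.7 = 52 ft.

52 ft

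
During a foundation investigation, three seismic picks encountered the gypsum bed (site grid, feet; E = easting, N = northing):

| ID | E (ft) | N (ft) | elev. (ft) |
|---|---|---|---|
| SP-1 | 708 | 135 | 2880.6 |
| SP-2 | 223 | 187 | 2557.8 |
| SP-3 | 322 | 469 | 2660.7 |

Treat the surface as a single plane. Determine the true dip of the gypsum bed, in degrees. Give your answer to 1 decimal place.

Let the plane be z = a·E + b·N + c.
SP-2−SP-1: −485a + 52b = −322.8;  SP-3−SP-1: −386a + 334b = −219.9.
Solving gives a = 0.67913, b = 0.12648.
Gradient magnitude |∇z| = √(a² + b²) = √(0.46121 + 0.01600) = 0.69080.
True dip = arctan(0.69080) = 34.6°, dipping toward W (azimuth ≈ 259°).

34.6°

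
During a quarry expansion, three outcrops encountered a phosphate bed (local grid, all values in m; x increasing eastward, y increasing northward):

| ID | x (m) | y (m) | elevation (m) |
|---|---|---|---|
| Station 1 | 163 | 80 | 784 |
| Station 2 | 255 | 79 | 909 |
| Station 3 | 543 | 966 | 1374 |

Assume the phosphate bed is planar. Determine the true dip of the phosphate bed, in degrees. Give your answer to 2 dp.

Let the plane be z = a·x + b·y + c.
Station 2−Station 1: 92a − 1b = 125;  Station 3−Station 1: 380a + 886b = 590.
Solving gives a = 1.35960, b = 0.08279.
Gradient magnitude |∇z| = √(a² + b²) = √(1.84850 + 0.00685) = 1.36211.
True dip = arctan(1.36211) = 53.72°, dipping toward W (azimuth ≈ 267°).

53.72°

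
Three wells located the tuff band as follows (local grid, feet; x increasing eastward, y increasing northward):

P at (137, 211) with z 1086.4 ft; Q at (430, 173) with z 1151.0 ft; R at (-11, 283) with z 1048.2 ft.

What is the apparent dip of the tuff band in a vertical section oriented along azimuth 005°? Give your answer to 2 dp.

4.97°

Two edge vectors: P→Q = (293, -38, 64.6), P→R = (-148, 72, -38.2).
Normal n = (P→Q) × (P→R) = (-3199.6, 1631.8, 15472).
So ∂z/∂x = −n_x/n_z = 0.20680 and ∂z/∂y = −n_y/n_z = −0.10547.
Unit vector along 005° is (sin 5°, cos 5°) = (0.0872, 0.9962).
Slope in that direction = a·(0.0872) + b·(0.9962) = −0.08704.
Apparent dip = arctan|0.08704| = 4.97° (true dip is 13.1°, so apparent ≤ true as expected).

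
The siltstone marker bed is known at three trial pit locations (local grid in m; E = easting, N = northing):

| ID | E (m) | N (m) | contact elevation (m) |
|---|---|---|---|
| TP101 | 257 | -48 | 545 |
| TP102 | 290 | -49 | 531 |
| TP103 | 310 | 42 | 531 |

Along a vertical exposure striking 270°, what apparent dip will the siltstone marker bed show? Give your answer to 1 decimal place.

Let the plane be z = a·E + b·N + c.
TP102−TP101: 33a − 1b = −14;  TP103−TP101: 53a + 90b = −14.
Solving gives a = −0.42144, b = 0.09262.
Unit vector along 270° is (sin 270°, cos 270°) = (-1.0000, -0.0000).
Slope in that direction = a·(-1.0000) + b·(-0.0000) = 0.42144.
Apparent dip = arctan|0.42144| = 22.9° (true dip is 23.3°, so apparent ≤ true as expected).

22.9°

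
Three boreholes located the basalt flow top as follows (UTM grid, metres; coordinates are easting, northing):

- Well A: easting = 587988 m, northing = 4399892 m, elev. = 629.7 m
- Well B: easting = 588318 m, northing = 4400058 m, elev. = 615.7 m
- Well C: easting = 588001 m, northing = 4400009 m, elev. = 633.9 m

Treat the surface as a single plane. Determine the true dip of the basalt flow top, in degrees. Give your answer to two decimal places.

Two edge vectors: Well A→Well B = (330, 166, -14), Well A→Well C = (13, 117, 4.2).
Normal n = (Well A→Well B) × (Well A→Well C) = (2335.2, -1568, 36452).
So ∂z/∂easting = −n_x/n_z = −0.06406 and ∂z/∂northing = −n_y/n_z = 0.04302.
Gradient magnitude |∇z| = √(a² + b²) = √(0.00410 + 0.00185) = 0.07716.
True dip = arctan(0.07716) = 4.41°, dipping toward SE (azimuth ≈ 124°).

4.41°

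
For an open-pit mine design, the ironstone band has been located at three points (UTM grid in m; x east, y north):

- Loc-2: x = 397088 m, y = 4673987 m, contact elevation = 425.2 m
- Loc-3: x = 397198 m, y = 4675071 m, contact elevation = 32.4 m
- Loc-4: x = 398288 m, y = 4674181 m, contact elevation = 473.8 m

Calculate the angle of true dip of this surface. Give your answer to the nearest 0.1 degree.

21.1°

Let the plane be z = a·x + b·y + c.
Loc-3−Loc-2: 110a + 1084b = −392.8;  Loc-4−Loc-2: 1200a + 194b = 48.6.
Solving gives a = 0.10073, b = −0.37258.
Gradient magnitude |∇z| = √(a² + b²) = √(0.01015 + 0.13882) = 0.38596.
True dip = arctan(0.38596) = 21.1°, dipping toward NNW (azimuth ≈ 345°).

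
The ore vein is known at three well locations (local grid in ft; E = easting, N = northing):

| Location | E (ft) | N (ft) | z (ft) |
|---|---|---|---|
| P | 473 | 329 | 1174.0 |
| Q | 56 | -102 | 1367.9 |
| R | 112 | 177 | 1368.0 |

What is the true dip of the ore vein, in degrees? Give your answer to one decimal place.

Two edge vectors: P→Q = (-417, -431, 193.9), P→R = (-361, -152, 194).
Normal n = (P→Q) × (P→R) = (-54141.2, 10900.1, -92207).
So ∂z/∂E = −n_x/n_z = −0.58717 and ∂z/∂N = −n_y/n_z = 0.11821.
Gradient magnitude |∇z| = √(a² + b²) = √(0.34477 + 0.01397) = 0.59895.
True dip = arctan(0.59895) = 30.9°, dipping toward ESE (azimuth ≈ 101°).

30.9°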